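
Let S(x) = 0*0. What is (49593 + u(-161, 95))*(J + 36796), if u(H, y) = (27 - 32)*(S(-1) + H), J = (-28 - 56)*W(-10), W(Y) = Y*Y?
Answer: 1431101608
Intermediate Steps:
S(x) = 0
W(Y) = Y**2
J = -8400 (J = (-28 - 56)*(-10)**2 = -84*100 = -8400)
u(H, y) = -5*H (u(H, y) = (27 - 32)*(0 + H) = -5*H)
(49593 + u(-161, 95))*(J + 36796) = (49593 - 5*(-161))*(-8400 + 36796) = (49593 + 805)*28396 = 50398*28396 = 1431101608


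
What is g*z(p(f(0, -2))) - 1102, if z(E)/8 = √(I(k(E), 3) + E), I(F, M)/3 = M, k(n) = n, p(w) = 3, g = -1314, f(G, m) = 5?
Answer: -1102 - 21024*√3 ≈ -37517.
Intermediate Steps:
I(F, M) = 3*M
z(E) = 8*√(9 + E) (z(E) = 8*√(3*3 + E) = 8*√(9 + E))
g*z(p(f(0, -2))) - 1102 = -10512*√(9 + 3) - 1102 = -10512*√12 - 1102 = -10512*2*√3 - 1102 = -21024*√3 - 1102 = -1102 - 21024*√3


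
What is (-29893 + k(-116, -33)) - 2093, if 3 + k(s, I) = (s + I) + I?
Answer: -32171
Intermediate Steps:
k(s, I) = -3 + s + 2*I (k(s, I) = -3 + ((s + I) + I) = -3 + ((I + s) + I) = -3 + (s + 2*I) = -3 + s + 2*I)
(-29893 + k(-116, -33)) - 2093 = (-29893 + (-3 - 116 + 2*(-33))) - 2093 = (-29893 + (-3 - 116 - 66)) - 2093 = (-29893 - 185) - 2093 = -30078 - 2093 = -32171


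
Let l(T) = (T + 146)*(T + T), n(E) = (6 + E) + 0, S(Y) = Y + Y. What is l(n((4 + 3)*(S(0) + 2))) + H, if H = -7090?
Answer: -450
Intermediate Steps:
S(Y) = 2*Y
n(E) = 6 + E
l(T) = 2*T*(146 + T) (l(T) = (146 + T)*(2*T) = 2*T*(146 + T))
l(n((4 + 3)*(S(0) + 2))) + H = 2*(6 + (4 + 3)*(2*0 + 2))*(146 + (6 + (4 + 3)*(2*0 + 2))) - 7090 = 2*(6 + 7*(0 + 2))*(146 + (6 + 7*(0 + 2))) - 7090 = 2*(6 + 7*2)*(146 + (6 + 7*2)) - 7090 = 2*(6 + 14)*(146 + (6 + 14)) - 7090 = 2*20*(146 + 20) - 7090 = 2*20*166 - 7090 = 6640 - 7090 = -450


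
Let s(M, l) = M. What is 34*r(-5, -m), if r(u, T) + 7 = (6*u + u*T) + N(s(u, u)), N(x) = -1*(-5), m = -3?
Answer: -1598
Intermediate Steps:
N(x) = 5
r(u, T) = -2 + 6*u + T*u (r(u, T) = -7 + ((6*u + u*T) + 5) = -7 + ((6*u + T*u) + 5) = -7 + (5 + 6*u + T*u) = -2 + 6*u + T*u)
34*r(-5, -m) = 34*(-2 + 6*(-5) - 1*(-3)*(-5)) = 34*(-2 - 30 + 3*(-5)) = 34*(-2 - 30 - 15) = 34*(-47) = -1598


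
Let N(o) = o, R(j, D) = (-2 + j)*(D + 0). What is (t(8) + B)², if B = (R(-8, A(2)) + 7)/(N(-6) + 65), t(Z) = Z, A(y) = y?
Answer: 210681/3481 ≈ 60.523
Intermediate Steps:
R(j, D) = D*(-2 + j) (R(j, D) = (-2 + j)*D = D*(-2 + j))
B = -13/59 (B = (2*(-2 - 8) + 7)/(-6 + 65) = (2*(-10) + 7)/59 = (-20 + 7)*(1/59) = -13*1/59 = -13/59 ≈ -0.22034)
(t(8) + B)² = (8 - 13/59)² = (459/59)² = 210681/3481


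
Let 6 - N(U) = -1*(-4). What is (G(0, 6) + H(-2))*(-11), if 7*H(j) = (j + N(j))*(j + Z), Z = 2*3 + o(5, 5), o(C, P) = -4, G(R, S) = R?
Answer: 0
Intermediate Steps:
N(U) = 2 (N(U) = 6 - (-1)*(-4) = 6 - 1*4 = 6 - 4 = 2)
Z = 2 (Z = 2*3 - 4 = 6 - 4 = 2)
H(j) = (2 + j)²/7 (H(j) = ((j + 2)*(j + 2))/7 = ((2 + j)*(2 + j))/7 = (2 + j)²/7)
(G(0, 6) + H(-2))*(-11) = (0 + (4/7 + (⅐)*(-2)² + (4/7)*(-2)))*(-11) = (0 + (4/7 + (⅐)*4 - 8/7))*(-11) = (0 + (4/7 + 4/7 - 8/7))*(-11) = (0 + 0)*(-11) = 0*(-11) = 0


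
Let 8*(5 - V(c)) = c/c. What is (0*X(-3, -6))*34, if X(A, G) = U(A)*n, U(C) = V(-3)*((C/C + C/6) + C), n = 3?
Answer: 0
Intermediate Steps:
V(c) = 39/8 (V(c) = 5 - c/(8*c) = 5 - ⅛*1 = 5 - ⅛ = 39/8)
U(C) = 39/8 + 91*C/16 (U(C) = 39*((C/C + C/6) + C)/8 = 39*((1 + C*(⅙)) + C)/8 = 39*((1 + C/6) + C)/8 = 39*(1 + 7*C/6)/8 = 39/8 + 91*C/16)
X(A, G) = 117/8 + 273*A/16 (X(A, G) = (39/8 + 91*A/16)*3 = 117/8 + 273*A/16)
(0*X(-3, -6))*34 = (0*(117/8 + (273/16)*(-3)))*34 = (0*(117/8 - 819/16))*34 = (0*(-585/16))*34 = 0*34 = 0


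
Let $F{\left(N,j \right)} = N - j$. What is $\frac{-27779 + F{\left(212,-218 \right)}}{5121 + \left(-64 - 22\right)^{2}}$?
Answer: $- \frac{27349}{12517} \approx -2.1849$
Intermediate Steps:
$\frac{-27779 + F{\left(212,-218 \right)}}{5121 + \left(-64 - 22\right)^{2}} = \frac{-27779 + \left(212 - -218\right)}{5121 + \left(-64 - 22\right)^{2}} = \frac{-27779 + \left(212 + 218\right)}{5121 + \left(-86\right)^{2}} = \frac{-27779 + 430}{5121 + 7396} = - \frac{27349}{12517}$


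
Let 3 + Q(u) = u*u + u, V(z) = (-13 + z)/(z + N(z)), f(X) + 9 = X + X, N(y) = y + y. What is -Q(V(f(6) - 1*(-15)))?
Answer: 8453/2916 ≈ 2.8988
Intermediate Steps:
N(y) = 2*y
f(X) = -9 + 2*X (f(X) = -9 + (X + X) = -9 + 2*X)
V(z) = (-13 + z)/(3*z) (V(z) = (-13 + z)/(z + 2*z) = (-13 + z)/((3*z)) = (-13 + z)*(1/(3*z)) = (-13 + z)/(3*z))
Q(u) = -3 + u + u² (Q(u) = -3 + (u*u + u) = -3 + (u² + u) = -3 + (u + u²) = -3 + u + u²)
-Q(V(f(6) - 1*(-15))) = -(-3 + (-13 + ((-9 + 2*6) - 1*(-15)))/(3*((-9 + 2*6) - 1*(-15))) + ((-13 + ((-9 + 2*6) - 1*(-15)))/(3*((-9 + 2*6) - 1*(-15))))²) = -(-3 + (-13 + ((-9 + 12) + 15))/(3*((-9 + 12) + 15)) + ((-13 + ((-9 + 12) + 15))/(3*((-9 + 12) + 15)))²) = -(-3 + (-13 + (3 + 15))/(3*(3 + 15)) + ((-13 + (3 + 15))/(3*(3 + 15)))²) = -(-3 + (⅓)*(-13 + 18)/18 + ((⅓)*(-13 + 18)/18)²) = -(-3 + (⅓)*(1/18)*5 + ((⅓)*(1/18)*5)²) = -(-3 + 5/54 + (5/54)²) = -(-3 + 5/54 + 25/2916) = -1*(-8453/2916) = 8453/2916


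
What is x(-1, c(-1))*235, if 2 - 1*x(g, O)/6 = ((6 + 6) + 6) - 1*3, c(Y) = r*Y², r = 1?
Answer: -18330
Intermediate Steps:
c(Y) = Y² (c(Y) = 1*Y² = Y²)
x(g, O) = -78 (x(g, O) = 12 - 6*(((6 + 6) + 6) - 1*3) = 12 - 6*((12 + 6) - 3) = 12 - 6*(18 - 3) = 12 - 6*15 = 12 - 90 = -78)
x(-1, c(-1))*235 = -78*235 = -18330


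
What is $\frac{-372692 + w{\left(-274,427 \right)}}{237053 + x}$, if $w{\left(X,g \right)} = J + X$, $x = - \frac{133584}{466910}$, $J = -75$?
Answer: $- \frac{87088286655}{55341141323} \approx -1.5737$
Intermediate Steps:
$x = - \frac{66792}{233455}$ ($x = \left(-133584\right) \frac{1}{466910} = - \frac{66792}{233455} \approx -0.2861$)
$w{\left(X,g \right)} = -75 + X$
$\frac{-372692 + w{\left(-274,427 \right)}}{237053 + x} = \frac{-372692 - 349}{237053 - \frac{66792}{233455}} = \frac{-372692 - 349}{\frac{55341141323}{233455}} = \left(-373041\right) \frac{233455}{55341141323} = - \frac{87088286655}{55341141323}$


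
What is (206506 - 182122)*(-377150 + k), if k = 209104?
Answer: -4097633664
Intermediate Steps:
(206506 - 182122)*(-377150 + k) = (206506 - 182122)*(-377150 + 209104) = 24384*(-168046) = -4097633664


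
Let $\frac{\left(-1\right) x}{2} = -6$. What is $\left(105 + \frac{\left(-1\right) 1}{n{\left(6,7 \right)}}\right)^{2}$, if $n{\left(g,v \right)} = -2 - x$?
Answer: $\frac{2163841}{196} \approx 11040.0$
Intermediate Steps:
$x = 12$ ($x = \left(-2\right) \left(-6\right) = 12$)
$n{\left(g,v \right)} = -14$ ($n{\left(g,v \right)} = -2 - 12 = -14$)
$\left(105 + \frac{\left(-1\right) 1}{n{\left(6,7 \right)}}\right)^{2} = \left(105 + \frac{\left(-1\right) 1}{-14}\right)^{2} = \left(105 - - \frac{1}{14}\right)^{2} = \left(105 + \frac{1}{14}\right)^{2} = \left(\frac{1471}{14}\right)^{2} = \frac{2163841}{196}$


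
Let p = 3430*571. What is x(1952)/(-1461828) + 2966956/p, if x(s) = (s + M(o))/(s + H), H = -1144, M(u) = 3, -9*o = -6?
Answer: 1752218545186397/1156665733107360 ≈ 1.5149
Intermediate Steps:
o = ⅔ (o = -⅑*(-6) = ⅔ ≈ 0.66667)
x(s) = (3 + s)/(-1144 + s) (x(s) = (s + 3)/(s - 1144) = (3 + s)/(-1144 + s))
p = 1958530
x(1952)/(-1461828) + 2966956/p = ((3 + 1952)/(-1144 + 1952))/(-1461828) + 2966956/1958530 = (1955/808)*(-1/1461828) + 2966956*(1/1958530) = ((1/808)*1955)*(-1/1461828) + 1483478/979265 = (1955/808)*(-1/1461828) + 1483478/979265 = -1955/1181157024 + 1483478/979265 = 1752218545186397/1156665733107360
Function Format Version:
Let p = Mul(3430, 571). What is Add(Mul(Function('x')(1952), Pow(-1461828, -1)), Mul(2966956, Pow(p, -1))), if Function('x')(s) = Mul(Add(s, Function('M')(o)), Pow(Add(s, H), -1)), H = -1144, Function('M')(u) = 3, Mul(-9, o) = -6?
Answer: Rational(1752218545186397, 1156665733107360) ≈ 1.5149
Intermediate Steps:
o = Rational(2, 3) (o = Mul(Rational(-1, 9), -6) = Rational(2, 3) ≈ 0.66667)
Function('x')(s) = Mul(Pow(Add(-1144, s), -1), Add(3, s)) (Function('x')(s) = Mul(Add(s, 3), Pow(Add(s, -1144), -1)) = Mul(Add(3, s), Pow(Add(-1144, s), -1)) = Mul(Pow(Add(-1144, s), -1), Add(3, s)))
p = 1958530
Add(Mul(Function('x')(1952), Pow(-1461828, -1)), Mul(2966956, Pow(p, -1))) = Add(Mul(Mul(Pow(Add(-1144, 1952), -1), Add(3, 1952)), Pow(-1461828, -1)), Mul(2966956, Pow(1958530, -1))) = Add(Mul(Mul(Pow(808, -1), 1955), Rational(-1, 1461828)), Mul(2966956, Rational(1, 1958530))) = Add(Mul(Mul(Rational(1, 808), 1955), Rational(-1, 1461828)), Rational(1483478, 979265)) = Add(Mul(Rational(1955, 808), Rational(-1, 1461828)), Rational(1483478, 979265)) = Add(Rational(-1955, 1181157024), Rational(1483478, 979265)) = Rational(1752218545186397, 1156665733107360)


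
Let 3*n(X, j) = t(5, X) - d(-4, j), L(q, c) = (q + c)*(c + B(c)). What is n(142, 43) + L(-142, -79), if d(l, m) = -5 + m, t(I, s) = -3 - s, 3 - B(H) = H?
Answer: -724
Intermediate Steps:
B(H) = 3 - H
L(q, c) = 3*c + 3*q (L(q, c) = (q + c)*(c + (3 - c)) = (c + q)*3 = 3*c + 3*q)
n(X, j) = ⅔ - X/3 - j/3 (n(X, j) = ((-3 - X) - (-5 + j))/3 = ((-3 - X) + (5 - j))/3 = (2 - X - j)/3 = ⅔ - X/3 - j/3)
n(142, 43) + L(-142, -79) = (⅔ - ⅓*142 - ⅓*43) + (3*(-79) + 3*(-142)) = (⅔ - 142/3 - 43/3) + (-237 - 426) = -61 - 663 = -724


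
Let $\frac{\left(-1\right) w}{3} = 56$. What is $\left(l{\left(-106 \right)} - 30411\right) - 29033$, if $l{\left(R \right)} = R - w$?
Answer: $-59382$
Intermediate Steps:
$w = -168$ ($w = \left(-3\right) 56 = -168$)
$l{\left(R \right)} = 168 + R$ ($l{\left(R \right)} = R - -168 = R + 168 = 168 + R$)
$\left(l{\left(-106 \right)} - 30411\right) - 29033 = \left(\left(168 - 106\right) - 30411\right) - 29033 = \left(62 - 30411\right) - 29033 = -30349 - 29033 = -59382$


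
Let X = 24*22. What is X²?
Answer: 278784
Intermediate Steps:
X = 528
X² = 528² = 278784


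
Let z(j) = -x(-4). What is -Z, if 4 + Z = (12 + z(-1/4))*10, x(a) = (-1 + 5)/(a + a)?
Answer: -121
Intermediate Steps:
x(a) = 2/a (x(a) = 4/((2*a)) = 4*(1/(2*a)) = 2/a)
z(j) = ½ (z(j) = -2/(-4) = -2*(-1)/4 = -1*(-½) = ½)
Z = 121 (Z = -4 + (12 + ½)*10 = -4 + (25/2)*10 = -4 + 125 = 121)
-Z = -1*121 = -121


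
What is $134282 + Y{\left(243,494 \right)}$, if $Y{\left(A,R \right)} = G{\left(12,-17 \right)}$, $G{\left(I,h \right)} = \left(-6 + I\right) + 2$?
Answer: $134290$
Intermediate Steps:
$G{\left(I,h \right)} = -4 + I$
$Y{\left(A,R \right)} = 8$ ($Y{\left(A,R \right)} = -4 + 12 = 8$)
$134282 + Y{\left(243,494 \right)} = 134282 + 8 = 134290$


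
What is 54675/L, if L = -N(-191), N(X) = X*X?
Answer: -54675/36481 ≈ -1.4987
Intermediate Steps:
N(X) = X**2
L = -36481 (L = -1*(-191)**2 = -1*36481 = -36481)
54675/L = 54675/(-36481) = 54675*(-1/36481) = -54675/36481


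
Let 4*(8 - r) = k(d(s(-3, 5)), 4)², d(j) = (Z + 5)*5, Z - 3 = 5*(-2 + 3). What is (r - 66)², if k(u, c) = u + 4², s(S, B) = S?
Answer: 46144849/16 ≈ 2.8841e+6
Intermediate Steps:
Z = 8 (Z = 3 + 5*(-2 + 3) = 3 + 5*1 = 3 + 5 = 8)
d(j) = 65 (d(j) = (8 + 5)*5 = 13*5 = 65)
k(u, c) = 16 + u (k(u, c) = u + 16 = 16 + u)
r = -6529/4 (r = 8 - (16 + 65)²/4 = 8 - ¼*81² = 8 - ¼*6561 = 8 - 6561/4 = -6529/4 ≈ -1632.3)
(r - 66)² = (-6529/4 - 66)² = (-6793/4)² = 46144849/16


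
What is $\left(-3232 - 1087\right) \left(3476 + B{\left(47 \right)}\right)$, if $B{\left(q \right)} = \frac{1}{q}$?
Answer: $- \frac{705607987}{47} \approx -1.5013 \cdot 10^{7}$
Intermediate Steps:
$\left(-3232 - 1087\right) \left(3476 + B{\left(47 \right)}\right) = \left(-3232 - 1087\right) \left(3476 + \frac{1}{47}\right) = - 4319 \left(3476 + \frac{1}{47}\right) = \left(-4319\right) \frac{163373}{47} = - \frac{705607987}{47}$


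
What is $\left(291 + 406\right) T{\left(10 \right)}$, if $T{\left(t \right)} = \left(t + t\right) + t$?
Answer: $20910$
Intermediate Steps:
$T{\left(t \right)} = 3 t$ ($T{\left(t \right)} = 2 t + t = 3 t$)
$\left(291 + 406\right) T{\left(10 \right)} = \left(291 + 406\right) 3 \cdot 10 = 697 \cdot 30 = 20910$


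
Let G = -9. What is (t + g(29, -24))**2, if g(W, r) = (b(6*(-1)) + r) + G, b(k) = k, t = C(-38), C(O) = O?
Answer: 5929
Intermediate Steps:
t = -38
g(W, r) = -15 + r (g(W, r) = (6*(-1) + r) - 9 = (-6 + r) - 9 = -15 + r)
(t + g(29, -24))**2 = (-38 + (-15 - 24))**2 = (-38 - 39)**2 = (-77)**2 = 5929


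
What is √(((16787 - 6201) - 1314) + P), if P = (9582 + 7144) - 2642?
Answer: 2*√5839 ≈ 152.83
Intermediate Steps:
P = 14084 (P = 16726 - 2642 = 14084)
√(((16787 - 6201) - 1314) + P) = √(((16787 - 6201) - 1314) + 14084) = √((10586 - 1314) + 14084) = √(9272 + 14084) = √23356 = 2*√5839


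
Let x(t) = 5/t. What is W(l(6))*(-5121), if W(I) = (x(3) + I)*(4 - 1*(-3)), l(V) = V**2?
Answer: -1350237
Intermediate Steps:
W(I) = 35/3 + 7*I (W(I) = (5/3 + I)*(4 - 1*(-3)) = (5*(1/3) + I)*(4 + 3) = (5/3 + I)*7 = 35/3 + 7*I)
W(l(6))*(-5121) = (35/3 + 7*6**2)*(-5121) = (35/3 + 7*36)*(-5121) = (35/3 + 252)*(-5121) = (791/3)*(-5121) = -1350237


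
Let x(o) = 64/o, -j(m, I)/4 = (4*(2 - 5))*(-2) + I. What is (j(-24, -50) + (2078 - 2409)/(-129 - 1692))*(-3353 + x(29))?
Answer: -6145058565/17603 ≈ -3.4909e+5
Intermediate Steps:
j(m, I) = -96 - 4*I (j(m, I) = -4*((4*(2 - 5))*(-2) + I) = -4*((4*(-3))*(-2) + I) = -4*(-12*(-2) + I) = -4*(24 + I) = -96 - 4*I)
(j(-24, -50) + (2078 - 2409)/(-129 - 1692))*(-3353 + x(29)) = ((-96 - 4*(-50)) + (2078 - 2409)/(-129 - 1692))*(-3353 + 64/29) = ((-96 + 200) - 331/(-1821))*(-3353 + 64*(1/29)) = (104 - 331*(-1/1821))*(-3353 + 64/29) = (104 + 331/1821)*(-97173/29) = (189715/1821)*(-97173/29) = -6145058565/17603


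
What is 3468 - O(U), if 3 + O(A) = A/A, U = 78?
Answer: 3470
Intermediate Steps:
O(A) = -2 (O(A) = -3 + A/A = -3 + 1 = -2)
3468 - O(U) = 3468 - 1*(-2) = 3468 + 2 = 3470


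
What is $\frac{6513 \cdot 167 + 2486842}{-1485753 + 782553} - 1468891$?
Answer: $- \frac{1032927725713}{703200} \approx -1.4689 \cdot 10^{6}$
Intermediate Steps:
$\frac{6513 \cdot 167 + 2486842}{-1485753 + 782553} - 1468891 = \frac{1087671 + 2486842}{-703200} - 1468891 = 3574513 \left(- \frac{1}{703200}\right) - 1468891 = - \frac{3574513}{703200} - 1468891 = - \frac{1032927725713}{703200}$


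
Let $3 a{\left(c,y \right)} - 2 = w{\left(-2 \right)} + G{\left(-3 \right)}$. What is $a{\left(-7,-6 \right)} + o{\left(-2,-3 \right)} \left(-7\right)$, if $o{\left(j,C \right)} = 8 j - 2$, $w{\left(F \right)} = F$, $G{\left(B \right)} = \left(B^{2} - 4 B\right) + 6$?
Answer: $135$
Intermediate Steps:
$G{\left(B \right)} = 6 + B^{2} - 4 B$
$o{\left(j,C \right)} = -2 + 8 j$
$a{\left(c,y \right)} = 9$ ($a{\left(c,y \right)} = \frac{2}{3} + \frac{-2 + \left(6 + \left(-3\right)^{2} - -12\right)}{3} = \frac{2}{3} + \frac{-2 + \left(6 + 9 + 12\right)}{3} = \frac{2}{3} + \frac{-2 + 27}{3} = \frac{2}{3} + \frac{1}{3} \cdot 25 = \frac{2}{3} + \frac{25}{3} = 9$)
$a{\left(-7,-6 \right)} + o{\left(-2,-3 \right)} \left(-7\right) = 9 + \left(-2 + 8 \left(-2\right)\right) \left(-7\right) = 9 + \left(-2 - 16\right) \left(-7\right) = 9 - -126 = 9 + 126 = 135$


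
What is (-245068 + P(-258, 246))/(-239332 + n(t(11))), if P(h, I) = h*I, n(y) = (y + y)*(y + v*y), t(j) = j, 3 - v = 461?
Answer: 154268/174963 ≈ 0.88172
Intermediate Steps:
v = -458 (v = 3 - 1*461 = 3 - 461 = -458)
n(y) = -914*y² (n(y) = (y + y)*(y - 458*y) = (2*y)*(-457*y) = -914*y²)
P(h, I) = I*h
(-245068 + P(-258, 246))/(-239332 + n(t(11))) = (-245068 + 246*(-258))/(-239332 - 914*11²) = (-245068 - 63468)/(-239332 - 914*121) = -308536/(-239332 - 110594) = -308536/(-349926) = -308536*(-1/349926) = 154268/174963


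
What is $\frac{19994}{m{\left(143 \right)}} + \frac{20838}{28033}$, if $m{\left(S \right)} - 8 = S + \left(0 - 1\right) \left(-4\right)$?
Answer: $\frac{563721692}{4345115} \approx 129.74$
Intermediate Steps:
$m{\left(S \right)} = 12 + S$ ($m{\left(S \right)} = 8 + \left(S + \left(0 - 1\right) \left(-4\right)\right) = 8 + \left(S - -4\right) = 8 + \left(S + 4\right) = 8 + \left(4 + S\right) = 12 + S$)
$\frac{19994}{m{\left(143 \right)}} + \frac{20838}{28033} = \frac{19994}{12 + 143} + \frac{20838}{28033} = \frac{19994}{155} + 20838 \cdot \frac{1}{28033} = 19994 \cdot \frac{1}{155} + \frac{20838}{28033} = \frac{19994}{155} + \frac{20838}{28033} = \frac{563721692}{4345115}$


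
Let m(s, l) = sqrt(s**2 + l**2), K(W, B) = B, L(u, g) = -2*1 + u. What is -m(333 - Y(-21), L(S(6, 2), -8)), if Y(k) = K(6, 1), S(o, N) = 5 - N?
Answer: -5*sqrt(4409) ≈ -332.00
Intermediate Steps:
L(u, g) = -2 + u
Y(k) = 1
m(s, l) = sqrt(l**2 + s**2)
-m(333 - Y(-21), L(S(6, 2), -8)) = -sqrt((-2 + (5 - 1*2))**2 + (333 - 1*1)**2) = -sqrt((-2 + (5 - 2))**2 + (333 - 1)**2) = -sqrt((-2 + 3)**2 + 332**2) = -sqrt(1**2 + 110224) = -sqrt(1 + 110224) = -sqrt(110225) = -5*sqrt(4409)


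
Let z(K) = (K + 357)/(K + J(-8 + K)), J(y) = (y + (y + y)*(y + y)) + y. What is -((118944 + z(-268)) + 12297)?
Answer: -39882040133/303884 ≈ -1.3124e+5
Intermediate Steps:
J(y) = 2*y + 4*y**2 (J(y) = (y + (2*y)*(2*y)) + y = (y + 4*y**2) + y = 2*y + 4*y**2)
z(K) = (357 + K)/(K + 2*(-15 + 2*K)*(-8 + K)) (z(K) = (K + 357)/(K + 2*(-8 + K)*(1 + 2*(-8 + K))) = (357 + K)/(K + 2*(-8 + K)*(1 + (-16 + 2*K))) = (357 + K)/(K + 2*(-8 + K)*(-15 + 2*K)) = (357 + K)/(K + 2*(-15 + 2*K)*(-8 + K)))
-((118944 + z(-268)) + 12297) = -((118944 + (357 - 268)/(240 - 61*(-268) + 4*(-268)**2)) + 12297) = -((118944 + 89/(240 + 16348 + 4*71824)) + 12297) = -((118944 + 89/(240 + 16348 + 287296)) + 12297) = -((118944 + 89/303884) + 12297) = -(36145178585/303884 + 12297) = -1*39882040133/303884 = -39882040133/303884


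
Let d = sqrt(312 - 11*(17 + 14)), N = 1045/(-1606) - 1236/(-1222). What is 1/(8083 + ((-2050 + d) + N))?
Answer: 48011737977086/289672367265547005 - 7957710436*I*sqrt(29)/289672367265547005 ≈ 0.00016574 - 1.4794e-7*I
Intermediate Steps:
N = 32183/89206 (N = 1045*(-1/1606) - 1236*(-1/1222) = -95/146 + 618/611 = 32183/89206 ≈ 0.36077)
d = I*sqrt(29) (d = sqrt(312 - 11*31) = sqrt(312 - 341) = sqrt(-29) = I*sqrt(29) ≈ 5.3852*I)
1/(8083 + ((-2050 + d) + N)) = 1/(8083 + ((-2050 + I*sqrt(29)) + 32183/89206)) = 1/(8083 + (-182840117/89206 + I*sqrt(29))) = 1/(538211981/89206 + I*sqrt(29))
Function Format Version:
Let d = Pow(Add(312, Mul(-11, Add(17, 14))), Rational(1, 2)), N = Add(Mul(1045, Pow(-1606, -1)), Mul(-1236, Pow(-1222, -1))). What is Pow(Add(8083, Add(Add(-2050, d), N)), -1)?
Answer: Add(Rational(48011737977086, 289672367265547005), Mul(Rational(-7957710436, 289672367265547005), I, Pow(29, Rational(1, 2)))) ≈ Add(0.00016574, Mul(-1.4794e-7, I))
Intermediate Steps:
N = Rational(32183, 89206) (N = Add(Mul(1045, Rational(-1, 1606)), Mul(-1236, Rational(-1, 1222))) = Add(Rational(-95, 146), Rational(618, 611)) = Rational(32183, 89206) ≈ 0.36077)
d = Mul(I, Pow(29, Rational(1, 2))) (d = Pow(Add(312, Mul(-11, 31)), Rational(1, 2)) = Pow(Add(312, -341), Rational(1, 2)) = Pow(-29, Rational(1, 2)) = Mul(I, Pow(29, Rational(1, 2))) ≈ Mul(5.3852, I))
Pow(Add(8083, Add(Add(-2050, d), N)), -1) = Pow(Add(8083, Add(Add(-2050, Mul(I, Pow(29, Rational(1, 2)))), Rational(32183, 89206))), -1) = Pow(Add(8083, Add(Rational(-182840117, 89206), Mul(I, Pow(29, Rational(1, 2))))), -1) = Pow(Add(Rational(538211981, 89206), Mul(I, Pow(29, Rational(1, 2)))), -1)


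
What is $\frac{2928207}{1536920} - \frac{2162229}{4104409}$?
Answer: $\frac{8695386169983}{6308148280280} \approx 1.3784$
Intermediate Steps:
$\frac{2928207}{1536920} - \frac{2162229}{4104409} = \frac{8695386169983}{6308148280280}$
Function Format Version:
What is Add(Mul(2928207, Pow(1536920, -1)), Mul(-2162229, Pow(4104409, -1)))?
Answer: Rational(8695386169983, 6308148280280) ≈ 1.3784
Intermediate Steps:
Add(Mul(2928207, Pow(1536920, -1)), Mul(-2162229, Pow(4104409, -1))) = Add(Mul(2928207, Rational(1, 1536920)), Mul(-2162229, Rational(1, 4104409))) = Add(Rational(2928207, 1536920), Rational(-2162229, 4104409)) = Rational(8695386169983, 6308148280280)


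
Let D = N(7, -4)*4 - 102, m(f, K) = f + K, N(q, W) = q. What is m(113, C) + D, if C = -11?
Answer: 28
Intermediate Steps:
m(f, K) = K + f
D = -74 (D = 7*4 - 102 = 28 - 102 = -74)
m(113, C) + D = (-11 + 113) - 74 = 102 - 74 = 28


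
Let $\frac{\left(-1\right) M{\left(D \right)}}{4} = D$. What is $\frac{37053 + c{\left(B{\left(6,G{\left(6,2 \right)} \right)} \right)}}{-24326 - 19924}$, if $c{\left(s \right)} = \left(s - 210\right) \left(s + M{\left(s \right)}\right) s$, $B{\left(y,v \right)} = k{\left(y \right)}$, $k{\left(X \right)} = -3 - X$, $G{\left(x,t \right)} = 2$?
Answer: $- \frac{51}{25} \approx -2.04$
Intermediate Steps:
$M{\left(D \right)} = - 4 D$
$B{\left(y,v \right)} = -3 - y$
$c{\left(s \right)} = - 3 s^{2} \left(-210 + s\right)$ ($c{\left(s \right)} = \left(s - 210\right) \left(s - 4 s\right) s = \left(s - 210\right) \left(- 3 s\right) s = \left(-210 + s\right) \left(- 3 s\right) s = - 3 s \left(-210 + s\right) s = - 3 s^{2} \left(-210 + s\right)$)
$\frac{37053 + c{\left(B{\left(6,G{\left(6,2 \right)} \right)} \right)}}{-24326 - 19924} = \frac{37053 + 3 \left(-3 - 6\right)^{2} \left(210 - \left(-3 - 6\right)\right)}{-24326 - 19924} = \frac{37053 + 3 \left(-3 - 6\right)^{2} \left(210 - \left(-3 - 6\right)\right)}{-44250} = \left(37053 + 3 \left(-9\right)^{2} \left(210 - -9\right)\right) \left(- \frac{1}{44250}\right) = \left(37053 + 3 \cdot 81 \left(210 + 9\right)\right) \left(- \frac{1}{44250}\right) = \left(37053 + 3 \cdot 81 \cdot 219\right) \left(- \frac{1}{44250}\right) = \left(37053 + 53217\right) \left(- \frac{1}{44250}\right) = 90270 \left(- \frac{1}{44250}\right) = - \frac{51}{25}$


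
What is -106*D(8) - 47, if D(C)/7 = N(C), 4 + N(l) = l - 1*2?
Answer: -1531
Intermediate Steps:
N(l) = -6 + l (N(l) = -4 + (l - 1*2) = -4 + (l - 2) = -4 + (-2 + l) = -6 + l)
D(C) = -42 + 7*C (D(C) = 7*(-6 + C) = -42 + 7*C)
-106*D(8) - 47 = -106*(-42 + 7*8) - 47 = -106*(-42 + 56) - 47 = -106*14 - 47 = -1484 - 47 = -1531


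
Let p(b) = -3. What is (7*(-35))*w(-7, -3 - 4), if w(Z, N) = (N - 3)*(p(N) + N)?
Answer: -24500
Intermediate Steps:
w(Z, N) = (-3 + N)**2 (w(Z, N) = (N - 3)*(-3 + N) = (-3 + N)*(-3 + N) = (-3 + N)**2)
(7*(-35))*w(-7, -3 - 4) = (7*(-35))*(9 + (-3 - 4)**2 - 6*(-3 - 4)) = -245*(9 + (-7)**2 - 6*(-7)) = -245*(9 + 49 + 42) = -245*100 = -24500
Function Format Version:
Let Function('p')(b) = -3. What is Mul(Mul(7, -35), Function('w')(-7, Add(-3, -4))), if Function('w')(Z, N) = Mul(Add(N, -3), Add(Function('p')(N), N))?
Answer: -24500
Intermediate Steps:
Function('w')(Z, N) = Pow(Add(-3, N), 2) (Function('w')(Z, N) = Mul(Add(N, -3), Add(-3, N)) = Mul(Add(-3, N), Add(-3, N)) = Pow(Add(-3, N), 2))
Mul(Mul(7, -35), Function('w')(-7, Add(-3, -4))) = Mul(Mul(7, -35), Add(9, Pow(Add(-3, -4), 2), Mul(-6, Add(-3, -4)))) = Mul(-245, Add(9, Pow(-7, 2), Mul(-6, -7))) = Mul(-245, Add(9, 49, 42)) = Mul(-245, 100) = -24500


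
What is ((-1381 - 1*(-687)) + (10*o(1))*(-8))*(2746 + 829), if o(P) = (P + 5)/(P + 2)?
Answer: -3053050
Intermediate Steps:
o(P) = (5 + P)/(2 + P)
((-1381 - 1*(-687)) + (10*o(1))*(-8))*(2746 + 829) = ((-1381 - 1*(-687)) + (10*((5 + 1)/(2 + 1)))*(-8))*(2746 + 829) = ((-1381 + 687) + (10*(6/3))*(-8))*3575 = (-694 + (10*((⅓)*6))*(-8))*3575 = (-694 + (10*2)*(-8))*3575 = (-694 + 20*(-8))*3575 = (-694 - 160)*3575 = -854*3575 = -3053050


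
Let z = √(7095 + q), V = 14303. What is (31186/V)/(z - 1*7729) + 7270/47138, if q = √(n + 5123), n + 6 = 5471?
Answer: 3635/23569 - 31186/(14303*(7729 - √(7095 + 2*√2647))) ≈ 0.15394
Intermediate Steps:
n = 5465 (n = -6 + 5471 = 5465)
q = 2*√2647 (q = √(5465 + 5123) = √10588 = 2*√2647 ≈ 102.90)
z = √(7095 + 2*√2647) ≈ 84.840
(31186/V)/(z - 1*7729) + 7270/47138 = (31186/14303)/(√(7095 + 2*√2647) - 1*7729) + 7270/47138 = (31186*(1/14303))/(√(7095 + 2*√2647) - 7729) + 7270*(1/47138) = 31186/(14303*(-7729 + √(7095 + 2*√2647))) + 3635/23569 = 3635/23569 + 31186/(14303*(-7729 + √(7095 + 2*√2647)))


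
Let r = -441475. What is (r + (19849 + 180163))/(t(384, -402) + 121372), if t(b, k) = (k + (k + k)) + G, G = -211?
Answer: -241463/119955 ≈ -2.0129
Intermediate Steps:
t(b, k) = -211 + 3*k (t(b, k) = (k + (k + k)) - 211 = (k + 2*k) - 211 = 3*k - 211 = -211 + 3*k)
(r + (19849 + 180163))/(t(384, -402) + 121372) = (-441475 + (19849 + 180163))/((-211 + 3*(-402)) + 121372) = (-441475 + 200012)/((-211 - 1206) + 121372) = -241463/(-1417 + 121372) = -241463/119955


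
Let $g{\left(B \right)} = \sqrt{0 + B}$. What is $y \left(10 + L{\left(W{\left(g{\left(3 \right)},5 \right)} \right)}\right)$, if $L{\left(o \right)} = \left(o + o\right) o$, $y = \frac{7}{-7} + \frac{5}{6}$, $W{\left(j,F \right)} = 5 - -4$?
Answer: $- \frac{86}{3} \approx -28.667$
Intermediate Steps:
$g{\left(B \right)} = \sqrt{B}$
$W{\left(j,F \right)} = 9$ ($W{\left(j,F \right)} = 5 + 4 = 9$)
$y = - \frac{1}{6}$ ($y = 7 \left(- \frac{1}{7}\right) + 5 \cdot \frac{1}{6} = -1 + \frac{5}{6} = - \frac{1}{6} \approx -0.16667$)
$L{\left(o \right)} = 2 o^{2}$ ($L{\left(o \right)} = 2 o o = 2 o^{2}$)
$y \left(10 + L{\left(W{\left(g{\left(3 \right)},5 \right)} \right)}\right) = - \frac{10 + 2 \cdot 9^{2}}{6} = - \frac{10 + 2 \cdot 81}{6} = - \frac{10 + 162}{6} = \left(- \frac{1}{6}\right) 172 = - \frac{86}{3}$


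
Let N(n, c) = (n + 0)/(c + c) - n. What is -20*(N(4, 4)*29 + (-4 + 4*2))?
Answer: 1950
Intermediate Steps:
N(n, c) = -n + n/(2*c) (N(n, c) = n/((2*c)) - n = n*(1/(2*c)) - n = n/(2*c) - n = -n + n/(2*c))
-20*(N(4, 4)*29 + (-4 + 4*2)) = -20*((-1*4 + (1/2)*4/4)*29 + (-4 + 4*2)) = -20*((-4 + (1/2)*4*(1/4))*29 + (-4 + 8)) = -20*((-4 + 1/2)*29 + 4) = -20*(-7/2*29 + 4) = -20*(-203/2 + 4) = -20*(-195/2) = 1950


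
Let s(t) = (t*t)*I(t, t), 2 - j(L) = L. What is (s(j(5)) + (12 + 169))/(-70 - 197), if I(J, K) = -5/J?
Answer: -196/267 ≈ -0.73408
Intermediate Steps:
j(L) = 2 - L
s(t) = -5*t (s(t) = (t*t)*(-5/t) = t²*(-5/t) = -5*t)
(s(j(5)) + (12 + 169))/(-70 - 197) = (-5*(2 - 1*5) + (12 + 169))/(-70 - 197) = (-5*(2 - 5) + 181)/(-267) = (-5*(-3) + 181)*(-1/267) = (15 + 181)*(-1/267) = 196*(-1/267) = -196/267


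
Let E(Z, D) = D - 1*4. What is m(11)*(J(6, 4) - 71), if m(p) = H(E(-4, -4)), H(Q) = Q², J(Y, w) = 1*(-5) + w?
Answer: -4608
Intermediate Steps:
J(Y, w) = -5 + w
E(Z, D) = -4 + D (E(Z, D) = D - 4 = -4 + D)
m(p) = 64 (m(p) = (-4 - 4)² = (-8)² = 64)
m(11)*(J(6, 4) - 71) = 64*((-5 + 4) - 71) = 64*(-1 - 71) = 64*(-72) = -4608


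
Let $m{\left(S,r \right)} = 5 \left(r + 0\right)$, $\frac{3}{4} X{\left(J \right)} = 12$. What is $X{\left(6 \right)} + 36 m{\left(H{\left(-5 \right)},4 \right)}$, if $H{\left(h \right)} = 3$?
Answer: $736$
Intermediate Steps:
$X{\left(J \right)} = 16$ ($X{\left(J \right)} = \frac{4}{3} \cdot 12 = 16$)
$m{\left(S,r \right)} = 5 r$
$X{\left(6 \right)} + 36 m{\left(H{\left(-5 \right)},4 \right)} = 16 + 36 \cdot 5 \cdot 4 = 16 + 36 \cdot 20 = 16 + 720 = 736$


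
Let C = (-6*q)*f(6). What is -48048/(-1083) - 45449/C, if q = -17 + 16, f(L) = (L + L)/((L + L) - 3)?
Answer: -16278961/2888 ≈ -5636.8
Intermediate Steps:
f(L) = 2*L/(-3 + 2*L) (f(L) = (2*L)/(2*L - 3) = (2*L)/(-3 + 2*L) = 2*L/(-3 + 2*L))
q = -1
C = 8 (C = (-6*(-1))*(2*6/(-3 + 2*6)) = 6*(2*6/(-3 + 12)) = 6*(2*6/9) = 6*(2*6*(⅑)) = 6*(4/3) = 8)
-48048/(-1083) - 45449/C = -48048/(-1083) - 45449/8 = -48048*(-1/1083) - 45449*⅛ = 16016/361 - 45449/8 = -16278961/2888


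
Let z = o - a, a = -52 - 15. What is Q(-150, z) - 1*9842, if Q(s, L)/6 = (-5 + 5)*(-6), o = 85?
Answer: -9842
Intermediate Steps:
a = -67
z = 152 (z = 85 - 1*(-67) = 85 + 67 = 152)
Q(s, L) = 0 (Q(s, L) = 6*((-5 + 5)*(-6)) = 6*(0*(-6)) = 6*0 = 0)
Q(-150, z) - 1*9842 = 0 - 1*9842 = 0 - 9842 = -9842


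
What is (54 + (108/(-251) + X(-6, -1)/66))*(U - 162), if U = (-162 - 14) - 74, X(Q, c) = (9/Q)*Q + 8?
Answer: -183690818/8283 ≈ -22177.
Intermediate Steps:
X(Q, c) = 17 (X(Q, c) = 9 + 8 = 17)
U = -250 (U = -176 - 74 = -250)
(54 + (108/(-251) + X(-6, -1)/66))*(U - 162) = (54 + (108/(-251) + 17/66))*(-250 - 162) = (54 + (108*(-1/251) + 17*(1/66)))*(-412) = (54 + (-108/251 + 17/66))*(-412) = (54 - 2861/16566)*(-412) = (891703/16566)*(-412) = -183690818/8283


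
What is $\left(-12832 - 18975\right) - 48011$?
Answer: $-79818$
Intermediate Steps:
$\left(-12832 - 18975\right) - 48011 = -31807 - 48011 = -79818$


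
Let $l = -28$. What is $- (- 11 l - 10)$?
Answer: $-298$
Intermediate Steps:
$- (- 11 l - 10) = - (\left(-11\right) \left(-28\right) - 10) = - (308 - 10) = \left(-1\right) 298 = -298$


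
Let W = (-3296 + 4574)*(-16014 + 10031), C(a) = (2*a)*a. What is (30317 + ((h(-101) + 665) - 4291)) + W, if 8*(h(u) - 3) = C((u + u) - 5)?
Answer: -30435471/4 ≈ -7.6089e+6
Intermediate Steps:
C(a) = 2*a**2
h(u) = 3 + (-5 + 2*u)**2/4 (h(u) = 3 + (2*((u + u) - 5)**2)/8 = 3 + (2*(2*u - 5)**2)/8 = 3 + (2*(-5 + 2*u)**2)/8 = 3 + (-5 + 2*u)**2/4)
W = -7646274 (W = 1278*(-5983) = -7646274)
(30317 + ((h(-101) + 665) - 4291)) + W = (30317 + (((3 + (-5 + 2*(-101))**2/4) + 665) - 4291)) - 7646274 = (30317 + (((3 + (-5 - 202)**2/4) + 665) - 4291)) - 7646274 = (30317 + (((3 + (1/4)*(-207)**2) + 665) - 4291)) - 7646274 = (30317 + (((3 + (1/4)*42849) + 665) - 4291)) - 7646274 = (30317 + (((3 + 42849/4) + 665) - 4291)) - 7646274 = (30317 + ((42861/4 + 665) - 4291)) - 7646274 = (30317 + (45521/4 - 4291)) - 7646274 = (30317 + 28357/4) - 7646274 = 149625/4 - 7646274 = -30435471/4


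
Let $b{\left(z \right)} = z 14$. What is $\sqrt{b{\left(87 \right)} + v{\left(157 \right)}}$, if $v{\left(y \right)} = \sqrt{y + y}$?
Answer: $\sqrt{1218 + \sqrt{314}} \approx 35.153$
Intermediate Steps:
$b{\left(z \right)} = 14 z$
$v{\left(y \right)} = \sqrt{2} \sqrt{y}$ ($v{\left(y \right)} = \sqrt{2 y} = \sqrt{2} \sqrt{y}$)
$\sqrt{b{\left(87 \right)} + v{\left(157 \right)}} = \sqrt{14 \cdot 87 + \sqrt{2} \sqrt{157}} = \sqrt{1218 + \sqrt{314}}$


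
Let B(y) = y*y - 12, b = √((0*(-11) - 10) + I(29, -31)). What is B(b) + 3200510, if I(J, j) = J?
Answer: 3200517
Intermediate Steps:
b = √19 (b = √((0*(-11) - 10) + 29) = √((0 - 10) + 29) = √(-10 + 29) = √19 ≈ 4.3589)
B(y) = -12 + y² (B(y) = y² - 12 = -12 + y²)
B(b) + 3200510 = (-12 + (√19)²) + 3200510 = (-12 + 19) + 3200510 = 7 + 3200510 = 3200517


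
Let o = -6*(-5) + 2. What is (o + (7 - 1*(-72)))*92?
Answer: 10212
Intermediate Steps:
o = 32 (o = 30 + 2 = 32)
(o + (7 - 1*(-72)))*92 = (32 + (7 - 1*(-72)))*92 = (32 + (7 + 72))*92 = (32 + 79)*92 = 111*92 = 10212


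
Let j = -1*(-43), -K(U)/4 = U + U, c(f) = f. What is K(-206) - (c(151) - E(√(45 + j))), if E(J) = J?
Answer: 1497 + 2*√22 ≈ 1506.4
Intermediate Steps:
K(U) = -8*U (K(U) = -4*(U + U) = -8*U)
j = 43
K(-206) - (c(151) - E(√(45 + j))) = -8*(-206) - (151 - √(45 + 43)) = 1648 - (151 - √88) = 1648 - (151 - 2*√22) = 1648 + (-151 + 2*√22) = 1497 + 2*√22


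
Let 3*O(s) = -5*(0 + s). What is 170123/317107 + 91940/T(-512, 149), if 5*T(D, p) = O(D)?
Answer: 21887888929/40589696 ≈ 539.25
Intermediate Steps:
O(s) = -5*s/3 (O(s) = (-5*(0 + s))/3 = (-5*s)/3 = -5*s/3)
T(D, p) = -D/3 (T(D, p) = (-5*D/3)/5 = -D/3)
170123/317107 + 91940/T(-512, 149) = 170123/317107 + 91940/((-⅓*(-512))) = 170123*(1/317107) + 91940/(512/3) = 170123/317107 + 91940*(3/512) = 170123/317107 + 68955/128 = 21887888929/40589696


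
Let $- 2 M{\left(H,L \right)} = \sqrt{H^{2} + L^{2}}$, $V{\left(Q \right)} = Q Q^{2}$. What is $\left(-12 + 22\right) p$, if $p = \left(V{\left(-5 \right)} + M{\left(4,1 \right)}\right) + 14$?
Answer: $-1110 - 5 \sqrt{17} \approx -1130.6$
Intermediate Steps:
$V{\left(Q \right)} = Q^{3}$
$M{\left(H,L \right)} = - \frac{\sqrt{H^{2} + L^{2}}}{2}$
$p = -111 - \frac{\sqrt{17}}{2}$ ($p = \left(\left(-5\right)^{3} - \frac{\sqrt{4^{2} + 1^{2}}}{2}\right) + 14 = \left(-125 - \frac{\sqrt{16 + 1}}{2}\right) + 14 = \left(-125 - \frac{\sqrt{17}}{2}\right) + 14 = -111 - \frac{\sqrt{17}}{2} \approx -113.06$)
$\left(-12 + 22\right) p = \left(-12 + 22\right) \left(-111 - \frac{\sqrt{17}}{2}\right) = 10 \left(-111 - \frac{\sqrt{17}}{2}\right) = -1110 - 5 \sqrt{17}$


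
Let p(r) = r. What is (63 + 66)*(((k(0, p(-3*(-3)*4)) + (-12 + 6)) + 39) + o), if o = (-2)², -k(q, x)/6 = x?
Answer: -23091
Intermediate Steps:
k(q, x) = -6*x
o = 4
(63 + 66)*(((k(0, p(-3*(-3)*4)) + (-12 + 6)) + 39) + o) = (63 + 66)*(((-6*(-3*(-3))*4 + (-12 + 6)) + 39) + 4) = 129*(((-54*4 - 6) + 39) + 4) = 129*(((-6*36 - 6) + 39) + 4) = 129*(((-216 - 6) + 39) + 4) = 129*((-222 + 39) + 4) = 129*(-183 + 4) = 129*(-179) = -23091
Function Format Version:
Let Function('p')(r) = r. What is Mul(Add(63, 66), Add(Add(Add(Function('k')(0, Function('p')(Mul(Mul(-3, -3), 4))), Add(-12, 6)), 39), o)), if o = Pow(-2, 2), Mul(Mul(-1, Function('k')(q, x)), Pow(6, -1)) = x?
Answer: -23091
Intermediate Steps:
Function('k')(q, x) = Mul(-6, x)
o = 4
Mul(Add(63, 66), Add(Add(Add(Function('k')(0, Function('p')(Mul(Mul(-3, -3), 4))), Add(-12, 6)), 39), o)) = Mul(Add(63, 66), Add(Add(Add(Mul(-6, Mul(Mul(-3, -3), 4)), Add(-12, 6)), 39), 4)) = Mul(129, Add(Add(Add(Mul(-6, Mul(9, 4)), -6), 39), 4)) = Mul(129, Add(Add(Add(Mul(-6, 36), -6), 39), 4)) = Mul(129, Add(Add(Add(-216, -6), 39), 4)) = Mul(129, Add(Add(-222, 39), 4)) = Mul(129, Add(-183, 4)) = Mul(129, -179) = -23091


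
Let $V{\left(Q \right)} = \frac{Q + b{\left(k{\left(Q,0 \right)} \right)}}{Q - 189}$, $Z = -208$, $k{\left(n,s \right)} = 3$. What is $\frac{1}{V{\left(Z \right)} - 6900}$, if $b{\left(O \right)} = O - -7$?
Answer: $- \frac{397}{2739102} \approx -0.00014494$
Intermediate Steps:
$b{\left(O \right)} = 7 + O$ ($b{\left(O \right)} = O + 7 = 7 + O$)
$V{\left(Q \right)} = \frac{10 + Q}{-189 + Q}$ ($V{\left(Q \right)} = \frac{Q + \left(7 + 3\right)}{Q - 189} = \frac{Q + 10}{-189 + Q} = \frac{10 + Q}{-189 + Q}$)
$\frac{1}{V{\left(Z \right)} - 6900} = \frac{1}{\frac{10 - 208}{-189 - 208} - 6900} = \frac{1}{\frac{1}{-397} \left(-198\right) - 6900} = \frac{1}{\left(- \frac{1}{397}\right) \left(-198\right) - 6900} = \frac{1}{\frac{198}{397} - 6900} = \frac{1}{- \frac{2739102}{397}} = - \frac{397}{2739102}$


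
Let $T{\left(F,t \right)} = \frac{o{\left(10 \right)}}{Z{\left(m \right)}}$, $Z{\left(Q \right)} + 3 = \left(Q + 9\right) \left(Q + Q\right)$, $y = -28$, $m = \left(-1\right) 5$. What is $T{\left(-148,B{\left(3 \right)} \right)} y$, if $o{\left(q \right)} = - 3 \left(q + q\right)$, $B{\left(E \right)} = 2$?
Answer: $- \frac{1680}{43} \approx -39.07$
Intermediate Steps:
$m = -5$
$o{\left(q \right)} = - 6 q$ ($o{\left(q \right)} = - 3 \cdot 2 q = - 6 q$)
$Z{\left(Q \right)} = -3 + 2 Q \left(9 + Q\right)$ ($Z{\left(Q \right)} = -3 + \left(Q + 9\right) \left(Q + Q\right) = -3 + \left(9 + Q\right) 2 Q = -3 + 2 Q \left(9 + Q\right)$)
$T{\left(F,t \right)} = \frac{60}{43}$ ($T{\left(F,t \right)} = \frac{\left(-6\right) 10}{-3 + 2 \left(-5\right)^{2} + 18 \left(-5\right)} = - \frac{60}{-3 + 2 \cdot 25 - 90} = - \frac{60}{-3 + 50 - 90} = - \frac{60}{-43} = \left(-60\right) \left(- \frac{1}{43}\right) = \frac{60}{43}$)
$T{\left(-148,B{\left(3 \right)} \right)} y = \frac{60}{43} \left(-28\right) = - \frac{1680}{43}$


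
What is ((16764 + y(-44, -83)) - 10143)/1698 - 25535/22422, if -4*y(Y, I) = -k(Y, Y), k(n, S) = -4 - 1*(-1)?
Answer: 70053877/25381704 ≈ 2.7600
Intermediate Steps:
k(n, S) = -3 (k(n, S) = -4 + 1 = -3)
y(Y, I) = -¾ (y(Y, I) = -(-1)*(-3)/4 = -¼*3 = -¾)
((16764 + y(-44, -83)) - 10143)/1698 - 25535/22422 = ((16764 - ¾) - 10143)/1698 - 25535/22422 = (67053/4 - 10143)*(1/1698) - 25535*1/22422 = (26481/4)*(1/1698) - 25535/22422 = 8827/2264 - 25535/22422 = 70053877/25381704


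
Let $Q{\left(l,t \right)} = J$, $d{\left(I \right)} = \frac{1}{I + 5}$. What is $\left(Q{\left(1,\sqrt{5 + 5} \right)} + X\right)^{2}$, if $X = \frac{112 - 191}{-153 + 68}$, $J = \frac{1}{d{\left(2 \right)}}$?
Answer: $\frac{454276}{7225} \approx 62.876$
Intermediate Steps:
$d{\left(I \right)} = \frac{1}{5 + I}$
$J = 7$ ($J = \frac{1}{\frac{1}{5 + 2}} = \frac{1}{\frac{1}{7}} = 7$)
$Q{\left(l,t \right)} = 7$
$X = \frac{79}{85}$ ($X = - \frac{79}{-85} = \left(-79\right) \left(- \frac{1}{85}\right) = \frac{79}{85} \approx 0.92941$)
$\left(Q{\left(1,\sqrt{5 + 5} \right)} + X\right)^{2} = \left(7 + \frac{79}{85}\right)^{2} = \left(\frac{674}{85}\right)^{2} = \frac{454276}{7225}$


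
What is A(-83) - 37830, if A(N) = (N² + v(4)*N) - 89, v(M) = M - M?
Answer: -31030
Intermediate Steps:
v(M) = 0
A(N) = -89 + N² (A(N) = (N² + 0*N) - 89 = (N² + 0) - 89 = N² - 89 = -89 + N²)
A(-83) - 37830 = (-89 + (-83)²) - 37830 = (-89 + 6889) - 37830 = 6800 - 37830 = -31030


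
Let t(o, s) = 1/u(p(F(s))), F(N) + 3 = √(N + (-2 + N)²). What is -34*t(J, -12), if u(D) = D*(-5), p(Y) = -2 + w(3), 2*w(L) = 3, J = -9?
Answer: -68/5 ≈ -13.600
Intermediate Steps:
w(L) = 3/2 (w(L) = (½)*3 = 3/2)
F(N) = -3 + √(N + (-2 + N)²)
p(Y) = -½ (p(Y) = -2 + 3/2 = -½)
u(D) = -5*D
t(o, s) = ⅖ (t(o, s) = 1/(-5*(-½)) = 1/(5/2) = ⅖)
-34*t(J, -12) = -34*⅖ = -68/5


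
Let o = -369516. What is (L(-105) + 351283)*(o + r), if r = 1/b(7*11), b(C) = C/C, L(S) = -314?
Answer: -129688310035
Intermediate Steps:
b(C) = 1
r = 1 (r = 1/1 = 1)
(L(-105) + 351283)*(o + r) = (-314 + 351283)*(-369516 + 1) = 350969*(-369515) = -129688310035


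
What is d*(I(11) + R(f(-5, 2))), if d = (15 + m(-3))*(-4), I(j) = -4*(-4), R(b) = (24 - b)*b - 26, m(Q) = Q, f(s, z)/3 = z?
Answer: -4704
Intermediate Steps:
f(s, z) = 3*z
R(b) = -26 + b*(24 - b) (R(b) = b*(24 - b) - 26 = -26 + b*(24 - b))
I(j) = 16
d = -48 (d = (15 - 3)*(-4) = 12*(-4) = -48)
d*(I(11) + R(f(-5, 2))) = -48*(16 + (-26 - (3*2)² + 24*(3*2))) = -48*(16 + (-26 - 1*6² + 24*6)) = -48*(16 + (-26 - 1*36 + 144)) = -48*(16 + (-26 - 36 + 144)) = -48*(16 + 82) = -48*98 = -4704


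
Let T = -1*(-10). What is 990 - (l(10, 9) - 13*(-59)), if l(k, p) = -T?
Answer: 233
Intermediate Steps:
T = 10
l(k, p) = -10 (l(k, p) = -1*10 = -10)
990 - (l(10, 9) - 13*(-59)) = 990 - (-10 - 13*(-59)) = 990 - (-10 + 767) = 990 - 1*757 = 990 - 757 = 233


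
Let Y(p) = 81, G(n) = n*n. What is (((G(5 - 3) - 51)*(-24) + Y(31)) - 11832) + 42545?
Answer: 31922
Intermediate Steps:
G(n) = n**2
(((G(5 - 3) - 51)*(-24) + Y(31)) - 11832) + 42545 = ((((5 - 3)**2 - 51)*(-24) + 81) - 11832) + 42545 = (((2**2 - 51)*(-24) + 81) - 11832) + 42545 = (((4 - 51)*(-24) + 81) - 11832) + 42545 = ((-47*(-24) + 81) - 11832) + 42545 = ((1128 + 81) - 11832) + 42545 = (1209 - 11832) + 42545 = -10623 + 42545 = 31922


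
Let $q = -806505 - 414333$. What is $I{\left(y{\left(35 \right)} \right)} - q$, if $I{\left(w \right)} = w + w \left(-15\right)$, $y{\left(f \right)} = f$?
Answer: $1220348$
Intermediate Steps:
$I{\left(w \right)} = - 14 w$ ($I{\left(w \right)} = w - 15 w = - 14 w$)
$q = -1220838$ ($q = -806505 - 414333 = -1220838$)
$I{\left(y{\left(35 \right)} \right)} - q = \left(-14\right) 35 - -1220838 = -490 + 1220838 = 1220348$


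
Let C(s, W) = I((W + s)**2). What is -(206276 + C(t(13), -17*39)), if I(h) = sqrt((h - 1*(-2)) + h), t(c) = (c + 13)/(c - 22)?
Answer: -206276 - 2*sqrt(17958065)/9 ≈ -2.0722e+5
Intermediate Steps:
t(c) = (13 + c)/(-22 + c)
I(h) = sqrt(2 + 2*h) (I(h) = sqrt((h + 2) + h) = sqrt((2 + h) + h) = sqrt(2 + 2*h))
C(s, W) = sqrt(2 + 2*(W + s)**2)
-(206276 + C(t(13), -17*39)) = -(206276 + sqrt(2 + 2*(-17*39 + (13 + 13)/(-22 + 13))**2)) = -(206276 + sqrt(2 + 2*(-663 + 26/(-9))**2)) = -(206276 + sqrt(2 + 2*(-663 - 1/9*26)**2)) = -(206276 + sqrt(2 + 2*(-663 - 26/9)**2)) = -(206276 + sqrt(2 + 2*(-5993/9)**2)) = -(206276 + sqrt(2 + 2*(35916049/81))) = -(206276 + sqrt(2 + 71832098/81)) = -(206276 + sqrt(71832260/81)) = -(206276 + 2*sqrt(17958065)/9) = -206276 - 2*sqrt(17958065)/9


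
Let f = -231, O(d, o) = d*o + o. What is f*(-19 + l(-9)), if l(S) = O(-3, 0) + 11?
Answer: 1848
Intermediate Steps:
O(d, o) = o + d*o
l(S) = 11 (l(S) = 0*(1 - 3) + 11 = 0*(-2) + 11 = 0 + 11 = 11)
f*(-19 + l(-9)) = -231*(-19 + 11) = -231*(-8) = 1848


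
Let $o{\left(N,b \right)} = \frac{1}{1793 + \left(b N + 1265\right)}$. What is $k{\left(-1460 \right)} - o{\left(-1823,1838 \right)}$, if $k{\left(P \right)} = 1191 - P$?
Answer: $\frac{8874530017}{3347616} \approx 2651.0$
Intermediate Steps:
$o{\left(N,b \right)} = \frac{1}{3058 + N b}$ ($o{\left(N,b \right)} = \frac{1}{1793 + \left(N b + 1265\right)} = \frac{1}{1793 + \left(1265 + N b\right)} = \frac{1}{3058 + N b}$)
$k{\left(-1460 \right)} - o{\left(-1823,1838 \right)} = \left(1191 - -1460\right) - \frac{1}{3058 - 3350674} = \left(1191 + 1460\right) - \frac{1}{3058 - 3350674} = 2651 - \frac{1}{-3347616} = 2651 - - \frac{1}{3347616} = 2651 + \frac{1}{3347616} = \frac{8874530017}{3347616}$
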